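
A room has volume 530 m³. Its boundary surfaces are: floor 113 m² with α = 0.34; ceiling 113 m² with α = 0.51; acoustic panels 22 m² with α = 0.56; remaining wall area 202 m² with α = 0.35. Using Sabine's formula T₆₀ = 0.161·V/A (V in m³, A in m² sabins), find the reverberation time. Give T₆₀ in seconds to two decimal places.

0.48 s

Total absorption A = 113·0.34 + 113·0.51 + 22·0.56 + 202·0.35 = 179.07 m² sabins.
T₆₀ = 0.161 × 530 / 179.07 = 0.477 s.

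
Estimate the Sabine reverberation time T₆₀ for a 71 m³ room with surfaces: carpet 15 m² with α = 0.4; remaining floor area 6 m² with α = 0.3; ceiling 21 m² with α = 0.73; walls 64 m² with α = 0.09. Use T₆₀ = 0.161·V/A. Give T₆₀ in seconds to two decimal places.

0.40 s

Summing Sᵢαᵢ: 15·0.4 + 6·0.3 + 21·0.73 + 64·0.09 = 28.89 m².
T₆₀ = 0.161 × 71 / 28.89 = 0.396 s.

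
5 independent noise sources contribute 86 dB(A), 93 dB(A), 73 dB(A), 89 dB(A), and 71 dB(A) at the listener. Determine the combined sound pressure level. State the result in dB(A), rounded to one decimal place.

95.1 dB(A)

For uncorrelated sources the intensities add, so convert each level to linear form, sum, and take 10·log₁₀ of the total.
Σ 10^(L/10) = 10^(86/10) + 10^(93/10) + 10^(73/10) + 10^(89/10) + 10^(71/10) = 3.220e+09.
L_total = 10·log₁₀(3.220e+09) = 95.08 dB(A).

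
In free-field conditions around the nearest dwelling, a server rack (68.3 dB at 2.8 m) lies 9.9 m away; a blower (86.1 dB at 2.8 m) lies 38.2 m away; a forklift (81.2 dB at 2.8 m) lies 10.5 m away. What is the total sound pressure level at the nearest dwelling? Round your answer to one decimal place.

70.8 dB

First find each source's level at the receiver (point-source: −20·log₁₀(r/r_ref)), then combine on an intensity basis.
server rack: 68.3 − 20·log₁₀(9.9/2.8) = 68.3 − 10.97 = 57.33 dB.
blower: 86.1 − 20·log₁₀(38.2/2.8) = 86.1 − 22.70 = 63.40 dB.
forklift: 81.2 − 20·log₁₀(10.5/2.8) = 81.2 − 11.48 = 69.72 dB.
Σ 10^(L/10) = 1.210e+07 → L_total = 10·log₁₀(1.210e+07) = 70.83 dB.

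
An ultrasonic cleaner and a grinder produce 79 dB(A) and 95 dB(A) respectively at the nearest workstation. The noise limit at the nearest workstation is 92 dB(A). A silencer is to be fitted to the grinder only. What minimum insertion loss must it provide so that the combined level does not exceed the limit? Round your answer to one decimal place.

3.2 dB

Everything except the grinder sums to 10^(79/10) = 7.943e+07 in linear terms, 79.00 dB(A).
The limit corresponds to 10^(92/10) = 1.585e+09; subtracting the fixed part leaves 1.505e+09 for the grinder, i.e. 91.78 dB(A).
Required insertion loss = 95 − 91.78 = 3.22 dB.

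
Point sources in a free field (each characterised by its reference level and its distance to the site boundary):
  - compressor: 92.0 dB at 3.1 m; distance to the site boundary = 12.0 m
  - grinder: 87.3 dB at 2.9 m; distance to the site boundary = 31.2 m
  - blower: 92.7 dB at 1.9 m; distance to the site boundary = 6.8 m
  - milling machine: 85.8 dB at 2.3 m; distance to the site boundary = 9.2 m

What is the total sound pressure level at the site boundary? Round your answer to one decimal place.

Propagate each source to the receiver with L = L_ref − 20·log₁₀(r/r_ref), then add intensities.
compressor: 92.0 − 20·log₁₀(12.0/3.1) = 92.0 − 11.76 = 80.24 dB.
grinder: 87.3 − 20·log₁₀(31.2/2.9) = 87.3 − 20.64 = 66.66 dB.
blower: 92.7 − 20·log₁₀(6.8/1.9) = 92.7 − 11.08 = 81.62 dB.
milling machine: 85.8 − 20·log₁₀(9.2/2.3) = 85.8 − 12.04 = 73.76 dB.
Σ 10^(L/10) = 2.795e+08 → L_total = 10·log₁₀(2.795e+08) = 84.46 dB.

84.5 dB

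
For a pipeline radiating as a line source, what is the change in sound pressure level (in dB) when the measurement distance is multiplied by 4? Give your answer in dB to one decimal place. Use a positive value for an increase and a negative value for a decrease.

With cylindrical spreading the level changes by −10·log₁₀(r₂/r₁).
ΔL = −10·log₁₀(4) = -6.02 dB.

-6.0 dB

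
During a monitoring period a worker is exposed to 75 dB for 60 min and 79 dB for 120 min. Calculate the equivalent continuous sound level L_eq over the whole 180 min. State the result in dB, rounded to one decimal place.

78.0 dB

The energy average is taken in the linear domain: L_eq = 10·log₁₀[(Σ tᵢ·10^(Lᵢ/10))/T], T = 180 min.
Σ tᵢ·10^(Lᵢ/10) = 60·10^(75/10) + 120·10^(79/10) = 1.143e+10.
L_eq = 10·log₁₀(1.143e+10/180) = 78.03 dB.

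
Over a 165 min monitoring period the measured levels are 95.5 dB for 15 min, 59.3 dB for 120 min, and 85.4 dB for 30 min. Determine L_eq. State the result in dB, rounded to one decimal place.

85.9 dB

The energy average is taken in the linear domain: L_eq = 10·log₁₀[(Σ tᵢ·10^(Lᵢ/10))/T], T = 165 min.
Σ tᵢ·10^(Lᵢ/10) = 15·10^(95.5/10) + 120·10^(59.3/10) + 30·10^(85.4/10) = 6.373e+10.
L_eq = 10·log₁₀(6.373e+10/165) = 85.87 dB.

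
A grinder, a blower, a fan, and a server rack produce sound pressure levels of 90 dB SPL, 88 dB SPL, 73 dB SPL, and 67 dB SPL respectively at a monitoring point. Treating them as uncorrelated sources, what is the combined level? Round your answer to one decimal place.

Incoherent sources combine by intensity addition: L_total = 10·log₁₀(Σ 10^(L_i/10)).
Σ 10^(L/10) = 10^(90/10) + 10^(88/10) + 10^(73/10) + 10^(67/10) = 1.656e+09.
L_total = 10·log₁₀(1.656e+09) = 92.19 dB SPL.

92.2 dB SPL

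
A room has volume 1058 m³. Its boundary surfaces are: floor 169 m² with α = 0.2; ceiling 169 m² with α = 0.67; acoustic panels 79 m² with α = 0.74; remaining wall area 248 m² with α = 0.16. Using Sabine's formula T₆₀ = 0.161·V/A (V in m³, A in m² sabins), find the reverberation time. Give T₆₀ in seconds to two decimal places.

Total absorption A = 169·0.2 + 169·0.67 + 79·0.74 + 248·0.16 = 245.17 m² sabins.
T₆₀ = 0.161·V/A = 0.161·1058/245.17 = 0.695 s.

0.69 s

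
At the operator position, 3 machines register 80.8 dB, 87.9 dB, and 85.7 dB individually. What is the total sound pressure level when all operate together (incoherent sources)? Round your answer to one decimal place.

90.4 dB

For uncorrelated sources the intensities add, so convert each level to linear form, sum, and take 10·log₁₀ of the total.
Σ 10^(L/10) = 10^(80.8/10) + 10^(87.9/10) + 10^(85.7/10) = 1.108e+09.
L_total = 10·log₁₀(1.108e+09) = 90.45 dB.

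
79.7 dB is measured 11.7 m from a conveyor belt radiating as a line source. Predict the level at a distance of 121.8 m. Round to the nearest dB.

70 dB

For a line source, L₂ = L₁ − 10·log₁₀(r₂/r₁).
L₂ = 79.7 − 10·log₁₀(121.8/11.7) = 79.7 − 10.175 = 69.53 dB.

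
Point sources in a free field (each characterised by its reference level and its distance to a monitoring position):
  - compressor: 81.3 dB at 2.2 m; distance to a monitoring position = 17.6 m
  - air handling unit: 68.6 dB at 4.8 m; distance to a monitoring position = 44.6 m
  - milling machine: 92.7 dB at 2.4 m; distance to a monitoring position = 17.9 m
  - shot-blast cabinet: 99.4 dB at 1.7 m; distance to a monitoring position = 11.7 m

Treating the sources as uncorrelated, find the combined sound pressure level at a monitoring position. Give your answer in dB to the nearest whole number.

First find each source's level at the receiver (point-source: −20·log₁₀(r/r_ref)), then combine on an intensity basis.
compressor: 81.3 − 20·log₁₀(17.6/2.2) = 81.3 − 18.06 = 63.24 dB.
air handling unit: 68.6 − 20·log₁₀(44.6/4.8) = 68.6 − 19.36 = 49.24 dB.
milling machine: 92.7 − 20·log₁₀(17.9/2.4) = 92.7 − 17.45 = 75.25 dB.
shot-blast cabinet: 99.4 − 20·log₁₀(11.7/1.7) = 99.4 − 16.75 = 82.65 dB.
Σ 10^(L/10) = 2.195e+08 → L_total = 10·log₁₀(2.195e+08) = 83.42 dB.

83 dB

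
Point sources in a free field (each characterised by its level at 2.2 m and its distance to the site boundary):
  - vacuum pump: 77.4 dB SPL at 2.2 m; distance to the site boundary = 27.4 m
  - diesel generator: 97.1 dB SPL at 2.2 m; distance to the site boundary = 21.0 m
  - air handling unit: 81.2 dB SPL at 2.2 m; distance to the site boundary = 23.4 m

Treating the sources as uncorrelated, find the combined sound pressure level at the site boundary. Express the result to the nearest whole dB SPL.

Propagate each source to the receiver with L = L_ref − 20·log₁₀(r/r_ref), then add intensities.
vacuum pump: 77.4 − 20·log₁₀(27.4/2.2) = 77.4 − 21.91 = 55.49 dB SPL.
diesel generator: 97.1 − 20·log₁₀(21.0/2.2) = 97.1 − 19.60 = 77.50 dB SPL.
air handling unit: 81.2 − 20·log₁₀(23.4/2.2) = 81.2 − 20.54 = 60.66 dB SPL.
Σ 10^(L/10) = 5.781e+07 → L_total = 10·log₁₀(5.781e+07) = 77.62 dB SPL.

78 dB SPL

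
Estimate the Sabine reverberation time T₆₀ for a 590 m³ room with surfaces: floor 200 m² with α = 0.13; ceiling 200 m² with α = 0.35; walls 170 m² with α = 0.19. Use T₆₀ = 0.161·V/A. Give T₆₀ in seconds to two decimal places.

0.74 s

Summing Sᵢαᵢ: 200·0.13 + 200·0.35 + 170·0.19 = 128.30 m².
T₆₀ = 0.161·V/A = 0.161·590/128.30 = 0.740 s.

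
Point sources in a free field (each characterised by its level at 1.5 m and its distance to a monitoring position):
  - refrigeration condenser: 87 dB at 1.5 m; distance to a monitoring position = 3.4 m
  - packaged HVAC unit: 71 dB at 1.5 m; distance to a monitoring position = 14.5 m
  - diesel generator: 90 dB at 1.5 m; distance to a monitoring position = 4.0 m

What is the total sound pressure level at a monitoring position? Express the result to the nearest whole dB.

Propagate each source to the receiver with L = L_ref − 20·log₁₀(r/r_ref), then add intensities.
refrigeration condenser: 87 − 20·log₁₀(3.4/1.5) = 87 − 7.11 = 79.89 dB.
packaged HVAC unit: 71 − 20·log₁₀(14.5/1.5) = 71 − 19.71 = 51.29 dB.
diesel generator: 90 − 20·log₁₀(4.0/1.5) = 90 − 8.52 = 81.48 dB.
Σ 10^(L/10) = 2.383e+08 → L_total = 10·log₁₀(2.383e+08) = 83.77 dB.

84 dB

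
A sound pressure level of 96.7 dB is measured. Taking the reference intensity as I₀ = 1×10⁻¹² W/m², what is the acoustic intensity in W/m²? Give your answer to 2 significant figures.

0.0047 W/m²

L = 10·log₁₀(I/I₀) ⇒ I = I₀·10^(L/10) = 10⁻¹² × 10^9.67.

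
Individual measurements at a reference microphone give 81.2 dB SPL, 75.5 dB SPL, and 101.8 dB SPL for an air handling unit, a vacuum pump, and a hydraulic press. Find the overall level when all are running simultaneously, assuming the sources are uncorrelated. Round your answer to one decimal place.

101.8 dB SPL

For uncorrelated sources the intensities add, so convert each level to linear form, sum, and take 10·log₁₀ of the total.
Σ 10^(L/10) = 10^(81.2/10) + 10^(75.5/10) + 10^(101.8/10) = 1.530e+10.
L_total = 10·log₁₀(1.530e+10) = 101.85 dB SPL.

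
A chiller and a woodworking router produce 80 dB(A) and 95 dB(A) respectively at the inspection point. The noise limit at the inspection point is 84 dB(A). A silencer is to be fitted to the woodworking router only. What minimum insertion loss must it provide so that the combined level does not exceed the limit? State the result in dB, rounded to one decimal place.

Fixed contribution from the other source: Σ 10^(L/10) = 10^(80/10) = 1.000e+08 (80.00 dB(A)).
To meet 84 dB(A) overall, the treated woodworking router may contribute at most 10^(84/10) − 1.000e+08 = 1.512e+08, i.e. 81.80 dB(A).
Required insertion loss = 95 − 81.80 = 13.20 dB.

13.2 dB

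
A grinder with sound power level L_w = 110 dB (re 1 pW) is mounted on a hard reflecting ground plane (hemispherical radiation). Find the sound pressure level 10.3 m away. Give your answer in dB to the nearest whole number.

82 dB

Free-field hemispherical radiation: L_p = L_w − 10·log₁₀(2π·r²), r = 10.3 m.
2π·r² = 666.6 m², 10·log₁₀ of that is 28.239 dB.
L_p = 110 − 28.239 = 81.76 dB.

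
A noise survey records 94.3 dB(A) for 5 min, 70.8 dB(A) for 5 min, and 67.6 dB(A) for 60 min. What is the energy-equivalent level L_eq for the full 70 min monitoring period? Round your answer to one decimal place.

Weight each interval's intensity by its duration and average over T = 70 min:
Σ tᵢ·10^(Lᵢ/10) = 5·10^(94.3/10) + 5·10^(70.8/10) + 60·10^(67.6/10) = 1.386e+10.
L_eq = 10·log₁₀(1.386e+10/70) = 82.97 dB(A).

83.0 dB(A)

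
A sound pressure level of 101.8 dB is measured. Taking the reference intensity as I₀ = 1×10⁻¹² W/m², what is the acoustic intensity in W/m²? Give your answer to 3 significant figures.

I = I₀·10^(L/10) = 10⁻¹² × 10^(101.8/10) = 10^(-1.820).

0.0151 W/m²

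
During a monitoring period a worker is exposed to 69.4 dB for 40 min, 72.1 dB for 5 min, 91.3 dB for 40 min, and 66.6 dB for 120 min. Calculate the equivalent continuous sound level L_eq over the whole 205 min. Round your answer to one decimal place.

The energy average is taken in the linear domain: L_eq = 10·log₁₀[(Σ tᵢ·10^(Lᵢ/10))/T], T = 205 min.
Σ tᵢ·10^(Lᵢ/10) = 40·10^(69.4/10) + 5·10^(72.1/10) + 40·10^(91.3/10) + 120·10^(66.6/10) = 5.494e+10.
L_eq = 10·log₁₀(5.494e+10/205) = 84.28 dB.

84.3 dB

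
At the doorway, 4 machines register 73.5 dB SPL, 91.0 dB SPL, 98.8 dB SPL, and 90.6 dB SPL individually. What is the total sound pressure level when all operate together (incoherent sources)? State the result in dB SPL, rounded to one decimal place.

For uncorrelated sources the intensities add, so convert each level to linear form, sum, and take 10·log₁₀ of the total.
Σ 10^(L/10) = 10^(73.5/10) + 10^(91.0/10) + 10^(98.8/10) + 10^(90.6/10) = 1.002e+10.
L_total = 10·log₁₀(1.002e+10) = 100.01 dB SPL.

100.0 dB SPL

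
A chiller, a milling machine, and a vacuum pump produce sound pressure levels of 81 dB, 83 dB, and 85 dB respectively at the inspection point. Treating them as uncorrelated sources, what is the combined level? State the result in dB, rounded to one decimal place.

88.1 dB

Incoherent sources combine by intensity addition: L_total = 10·log₁₀(Σ 10^(L_i/10)).
Σ 10^(L/10) = 10^(81/10) + 10^(83/10) + 10^(85/10) = 6.416e+08.
L_total = 10·log₁₀(6.416e+08) = 88.07 dB.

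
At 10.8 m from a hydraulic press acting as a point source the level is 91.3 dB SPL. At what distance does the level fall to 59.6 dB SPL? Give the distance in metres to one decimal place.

415.4 m

Point-source spreading drops the level by 20·log₁₀(r₂/r₁); inverting, r₂/r₁ = 10^(ΔL/20).
r₂ = 10.8·10^((91.3−59.6)/20) = 10.8·10^(31.7/20) = 415.36 m.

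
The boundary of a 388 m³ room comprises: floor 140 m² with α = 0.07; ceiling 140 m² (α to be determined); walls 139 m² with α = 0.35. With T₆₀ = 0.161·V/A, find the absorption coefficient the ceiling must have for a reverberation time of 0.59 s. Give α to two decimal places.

From T₆₀ = 0.161·V/A, the target T₆₀ = 0.59 s needs A = 0.161·388/0.59 = 105.88 m².
Absorption from the other surfaces = 140·0.07 + 139·0.35 = 58.45 m², so the ceiling must supply 47.43 m² over 140 m².
α = 47.43/140 = 0.339.

0.34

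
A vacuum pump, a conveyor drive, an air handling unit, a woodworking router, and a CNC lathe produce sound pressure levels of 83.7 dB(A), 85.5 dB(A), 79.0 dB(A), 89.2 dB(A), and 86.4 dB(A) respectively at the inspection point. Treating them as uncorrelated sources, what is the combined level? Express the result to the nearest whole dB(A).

93 dB(A)

Incoherent sources combine by intensity addition: L_total = 10·log₁₀(Σ 10^(L_i/10)).
Σ 10^(L/10) = 10^(83.7/10) + 10^(85.5/10) + 10^(79.0/10) + 10^(89.2/10) + 10^(86.4/10) = 1.937e+09.
L_total = 10·log₁₀(1.937e+09) = 92.87 dB(A).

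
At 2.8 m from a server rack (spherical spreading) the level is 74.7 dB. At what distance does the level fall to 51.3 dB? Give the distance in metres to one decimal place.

Point-source spreading drops the level by 20·log₁₀(r₂/r₁); inverting, r₂/r₁ = 10^(ΔL/20).
r₂ = 2.8·10^((74.7−51.3)/20) = 2.8·10^(23.4/20) = 41.42 m.

41.4 m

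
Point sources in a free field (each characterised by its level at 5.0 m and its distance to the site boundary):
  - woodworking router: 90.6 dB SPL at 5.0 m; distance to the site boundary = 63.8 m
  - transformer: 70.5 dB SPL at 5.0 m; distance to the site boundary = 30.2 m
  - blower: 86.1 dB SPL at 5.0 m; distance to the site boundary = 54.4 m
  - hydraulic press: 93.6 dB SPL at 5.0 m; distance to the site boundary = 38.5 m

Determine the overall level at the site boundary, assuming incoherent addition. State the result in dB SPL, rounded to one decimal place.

First find each source's level at the receiver (point-source: −20·log₁₀(r/r_ref)), then combine on an intensity basis.
woodworking router: 90.6 − 20·log₁₀(63.8/5.0) = 90.6 − 22.12 = 68.48 dB SPL.
transformer: 70.5 − 20·log₁₀(30.2/5.0) = 70.5 − 15.62 = 54.88 dB SPL.
blower: 86.1 − 20·log₁₀(54.4/5.0) = 86.1 − 20.73 = 65.37 dB SPL.
hydraulic press: 93.6 − 20·log₁₀(38.5/5.0) = 93.6 − 17.73 = 75.87 dB SPL.
Σ 10^(L/10) = 4.944e+07 → L_total = 10·log₁₀(4.944e+07) = 76.94 dB SPL.

76.9 dB SPL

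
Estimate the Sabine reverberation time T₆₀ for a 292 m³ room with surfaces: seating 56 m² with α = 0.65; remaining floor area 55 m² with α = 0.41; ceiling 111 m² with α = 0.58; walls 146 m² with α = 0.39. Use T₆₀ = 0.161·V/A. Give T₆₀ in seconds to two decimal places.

Summing Sᵢαᵢ: 56·0.65 + 55·0.41 + 111·0.58 + 146·0.39 = 180.27 m².
T₆₀ = 0.161 × 292 / 180.27 = 0.261 s.

0.26 s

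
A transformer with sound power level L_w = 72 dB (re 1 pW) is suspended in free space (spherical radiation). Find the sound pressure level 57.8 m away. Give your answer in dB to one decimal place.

Free-field spherical radiation: L_p = L_w − 10·log₁₀(4π·r²), r = 57.8 m.
4π·r² = 4.198e+04 m², 10·log₁₀ of that is 46.231 dB.
L_p = 72 − 46.231 = 25.77 dB.

25.8 dB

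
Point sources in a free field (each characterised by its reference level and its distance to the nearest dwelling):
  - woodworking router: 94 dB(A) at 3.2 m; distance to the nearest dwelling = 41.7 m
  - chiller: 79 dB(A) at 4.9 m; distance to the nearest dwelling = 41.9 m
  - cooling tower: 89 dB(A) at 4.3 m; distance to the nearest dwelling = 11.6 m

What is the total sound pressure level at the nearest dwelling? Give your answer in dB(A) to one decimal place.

First find each source's level at the receiver (point-source: −20·log₁₀(r/r_ref)), then combine on an intensity basis.
woodworking router: 94 − 20·log₁₀(41.7/3.2) = 94 − 22.30 = 71.70 dB(A).
chiller: 79 − 20·log₁₀(41.9/4.9) = 79 − 18.64 = 60.36 dB(A).
cooling tower: 89 − 20·log₁₀(11.6/4.3) = 89 − 8.62 = 80.38 dB(A).
Σ 10^(L/10) = 1.250e+08 → L_total = 10·log₁₀(1.250e+08) = 80.97 dB(A).

81.0 dB(A)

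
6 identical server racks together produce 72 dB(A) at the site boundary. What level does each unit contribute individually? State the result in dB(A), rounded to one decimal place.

64.2 dB(A)

For N identical incoherent sources L_total = L₁ + 10·log₁₀ N, so L₁ = 72 − 10·log₁₀(6) = 72 − 7.782.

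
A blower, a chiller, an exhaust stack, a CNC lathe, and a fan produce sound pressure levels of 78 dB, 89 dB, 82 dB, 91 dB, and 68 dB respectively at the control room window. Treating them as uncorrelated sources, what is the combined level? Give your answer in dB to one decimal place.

93.6 dB

Incoherent sources combine by intensity addition: L_total = 10·log₁₀(Σ 10^(L_i/10)).
Σ 10^(L/10) = 10^(78/10) + 10^(89/10) + 10^(82/10) + 10^(91/10) + 10^(68/10) = 2.281e+09.
L_total = 10·log₁₀(2.281e+09) = 93.58 dB.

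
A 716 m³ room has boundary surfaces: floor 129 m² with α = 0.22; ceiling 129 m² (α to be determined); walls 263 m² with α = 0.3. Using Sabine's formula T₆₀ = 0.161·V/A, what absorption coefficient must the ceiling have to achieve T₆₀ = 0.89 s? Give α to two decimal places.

0.17

A = 0.161·V/T₆₀ = 0.161·716/0.89 = 129.52 m² sabins.
Absorption from the other surfaces = 129·0.22 + 263·0.3 = 107.28 m², so the ceiling must supply 22.24 m² over 129 m².
α = 22.24/129 = 0.172.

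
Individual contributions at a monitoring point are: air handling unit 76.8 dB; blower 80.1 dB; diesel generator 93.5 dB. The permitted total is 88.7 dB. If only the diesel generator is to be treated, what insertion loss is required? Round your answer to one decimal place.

Everything except the diesel generator sums to 10^(76.8/10) + 10^(80.1/10) = 1.502e+08 in linear terms, 81.77 dB.
To meet 88.7 dB overall, the treated diesel generator may contribute at most 10^(88.7/10) − 1.502e+08 = 5.911e+08, i.e. 87.72 dB.
So the diesel generator must be reduced from 93.5 to 87.72 dB: IL = 5.78 dB.

5.8 dB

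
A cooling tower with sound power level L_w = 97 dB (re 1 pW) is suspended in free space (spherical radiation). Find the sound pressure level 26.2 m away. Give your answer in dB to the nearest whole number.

Free-field spherical radiation: L_p = L_w − 10·log₁₀(4π·r²), r = 26.2 m.
4π·r² = 8626 m², 10·log₁₀ of that is 39.358 dB.
L_p = 97 − 39.358 = 57.64 dB.

58 dB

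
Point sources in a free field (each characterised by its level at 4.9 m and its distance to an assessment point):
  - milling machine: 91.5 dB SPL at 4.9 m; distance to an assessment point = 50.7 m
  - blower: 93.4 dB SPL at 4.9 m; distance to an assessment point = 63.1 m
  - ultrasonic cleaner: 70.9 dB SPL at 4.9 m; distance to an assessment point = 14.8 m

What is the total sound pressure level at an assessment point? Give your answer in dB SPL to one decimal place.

74.4 dB SPL

Propagate each source to the receiver with L = L_ref − 20·log₁₀(r/r_ref), then add intensities.
milling machine: 91.5 − 20·log₁₀(50.7/4.9) = 91.5 − 20.30 = 71.20 dB SPL.
blower: 93.4 − 20·log₁₀(63.1/4.9) = 93.4 − 22.20 = 71.20 dB SPL.
ultrasonic cleaner: 70.9 − 20·log₁₀(14.8/4.9) = 70.9 − 9.60 = 61.30 dB SPL.
Σ 10^(L/10) = 2.774e+07 → L_total = 10·log₁₀(2.774e+07) = 74.43 dB SPL.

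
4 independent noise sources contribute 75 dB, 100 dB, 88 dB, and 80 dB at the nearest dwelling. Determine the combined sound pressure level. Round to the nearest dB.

Incoherent sources combine by intensity addition: L_total = 10·log₁₀(Σ 10^(L_i/10)).
Σ 10^(L/10) = 10^(75/10) + 10^(100/10) + 10^(88/10) + 10^(80/10) = 1.076e+10.
L_total = 10·log₁₀(1.076e+10) = 100.32 dB.

100 dB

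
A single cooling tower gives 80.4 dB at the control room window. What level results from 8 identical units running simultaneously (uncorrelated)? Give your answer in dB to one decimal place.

L_total = L₁ + 10·log₁₀ N for N identical incoherent sources.
L_total = 80.4 + 10·log₁₀(8) = 80.4 + 9.031 = 89.43 dB.

89.4 dB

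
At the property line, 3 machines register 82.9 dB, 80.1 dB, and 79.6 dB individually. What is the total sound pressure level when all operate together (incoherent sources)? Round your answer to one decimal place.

85.9 dB

Incoherent sources combine by intensity addition: L_total = 10·log₁₀(Σ 10^(L_i/10)).
Σ 10^(L/10) = 10^(82.9/10) + 10^(80.1/10) + 10^(79.6/10) = 3.885e+08.
L_total = 10·log₁₀(3.885e+08) = 85.89 dB.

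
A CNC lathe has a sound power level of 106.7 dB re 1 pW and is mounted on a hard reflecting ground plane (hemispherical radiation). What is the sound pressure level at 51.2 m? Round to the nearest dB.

65 dB

L_p = L_w − 10·log₁₀(2π·r²) with r = 51.2 m.
2π·r² = 1.647e+04 m², 10·log₁₀ of that is 42.167 dB.
L_p = 106.7 − 42.167 = 64.53 dB.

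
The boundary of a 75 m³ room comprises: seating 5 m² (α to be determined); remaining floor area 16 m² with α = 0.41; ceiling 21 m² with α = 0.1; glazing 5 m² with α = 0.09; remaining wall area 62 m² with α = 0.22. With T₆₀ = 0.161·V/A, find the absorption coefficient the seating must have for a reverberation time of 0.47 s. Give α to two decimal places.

A = 0.161·V/T₆₀ = 0.161·75/0.47 = 25.69 m² sabins.
Absorption from the other surfaces = 16·0.41 + 21·0.1 + 5·0.09 + 62·0.22 = 22.75 m², so the seating must supply 2.94 m² over 5 m².
α = 2.94/5 = 0.588.

0.59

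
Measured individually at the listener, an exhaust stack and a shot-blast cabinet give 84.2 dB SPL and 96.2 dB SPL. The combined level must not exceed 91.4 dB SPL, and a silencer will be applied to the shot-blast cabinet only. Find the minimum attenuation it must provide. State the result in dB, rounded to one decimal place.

5.7 dB

Fixed contribution from the other source: Σ 10^(L/10) = 10^(84.2/10) = 2.630e+08 (84.20 dB SPL).
The limit corresponds to 10^(91.4/10) = 1.380e+09; subtracting the fixed part leaves 1.117e+09 for the shot-blast cabinet, i.e. 90.48 dB SPL.
So the shot-blast cabinet must be reduced from 96.2 to 90.48 dB SPL: IL = 5.72 dB.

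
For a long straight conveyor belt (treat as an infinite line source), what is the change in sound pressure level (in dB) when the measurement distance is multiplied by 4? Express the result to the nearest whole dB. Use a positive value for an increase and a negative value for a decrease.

-6 dB

A line source loses 3 dB per doubling of distance; generally ΔL = −10·log₁₀(r₂/r₁).
ΔL = −10·log₁₀(4) = -6.02 dB.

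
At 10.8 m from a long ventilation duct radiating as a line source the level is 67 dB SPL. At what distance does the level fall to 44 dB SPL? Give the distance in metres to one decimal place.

2154.9 m

The 23.0 dB drop corresponds to a distance ratio of 10^(23.0/10) for a line source.
r₂ = 10.8·10^((67−44)/10) = 10.8·10^(23.0/10) = 2154.88 m.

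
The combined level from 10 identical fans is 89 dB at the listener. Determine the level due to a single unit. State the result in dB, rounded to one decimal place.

For N identical incoherent sources L_total = L₁ + 10·log₁₀ N, so L₁ = 89 − 10·log₁₀(10) = 89 − 10.000.

79.0 dB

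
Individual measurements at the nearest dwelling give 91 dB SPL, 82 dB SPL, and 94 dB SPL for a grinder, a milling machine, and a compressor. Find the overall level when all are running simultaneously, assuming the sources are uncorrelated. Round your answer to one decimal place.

95.9 dB SPL

For uncorrelated sources the intensities add, so convert each level to linear form, sum, and take 10·log₁₀ of the total.
Σ 10^(L/10) = 10^(91/10) + 10^(82/10) + 10^(94/10) = 3.929e+09.
L_total = 10·log₁₀(3.929e+09) = 95.94 dB SPL.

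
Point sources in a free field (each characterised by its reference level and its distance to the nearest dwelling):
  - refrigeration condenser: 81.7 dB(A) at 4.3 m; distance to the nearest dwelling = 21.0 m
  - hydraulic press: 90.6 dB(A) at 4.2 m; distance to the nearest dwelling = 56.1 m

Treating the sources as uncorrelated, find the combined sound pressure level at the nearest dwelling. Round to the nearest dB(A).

71 dB(A)

First find each source's level at the receiver (point-source: −20·log₁₀(r/r_ref)), then combine on an intensity basis.
refrigeration condenser: 81.7 − 20·log₁₀(21.0/4.3) = 81.7 − 13.78 = 67.92 dB(A).
hydraulic press: 90.6 − 20·log₁₀(56.1/4.2) = 90.6 − 22.51 = 68.09 dB(A).
Σ 10^(L/10) = 1.264e+07 → L_total = 10·log₁₀(1.264e+07) = 71.02 dB(A).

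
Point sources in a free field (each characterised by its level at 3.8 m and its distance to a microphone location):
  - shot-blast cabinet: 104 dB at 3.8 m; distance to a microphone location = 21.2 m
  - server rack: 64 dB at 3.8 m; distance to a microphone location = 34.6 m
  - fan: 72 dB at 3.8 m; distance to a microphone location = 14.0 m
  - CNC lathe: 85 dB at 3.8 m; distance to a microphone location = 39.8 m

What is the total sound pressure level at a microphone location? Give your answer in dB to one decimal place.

89.1 dB

Apply inverse-square spreading to bring every level to the receiver, then sum 10^(L/10).
shot-blast cabinet: 104 − 20·log₁₀(21.2/3.8) = 104 − 14.93 = 89.07 dB.
server rack: 64 − 20·log₁₀(34.6/3.8) = 64 − 19.19 = 44.81 dB.
fan: 72 − 20·log₁₀(14.0/3.8) = 72 − 11.33 = 60.67 dB.
CNC lathe: 85 − 20·log₁₀(39.8/3.8) = 85 − 20.40 = 64.60 dB.
Σ 10^(L/10) = 8.111e+08 → L_total = 10·log₁₀(8.111e+08) = 89.09 dB.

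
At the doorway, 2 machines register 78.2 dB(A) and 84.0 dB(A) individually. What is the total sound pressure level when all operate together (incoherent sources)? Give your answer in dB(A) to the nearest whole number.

85 dB(A)

Incoherent sources combine by intensity addition: L_total = 10·log₁₀(Σ 10^(L_i/10)).
Σ 10^(L/10) = 10^(78.2/10) + 10^(84.0/10) = 3.173e+08.
L_total = 10·log₁₀(3.173e+08) = 85.01 dB(A).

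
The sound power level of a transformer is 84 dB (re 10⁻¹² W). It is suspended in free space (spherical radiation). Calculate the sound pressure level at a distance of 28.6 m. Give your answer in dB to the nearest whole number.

44 dB

Free-field spherical radiation: L_p = L_w − 10·log₁₀(4π·r²), r = 28.6 m.
4π·r² = 1.028e+04 m², 10·log₁₀ of that is 40.119 dB.
L_p = 84 − 40.119 = 43.88 dB.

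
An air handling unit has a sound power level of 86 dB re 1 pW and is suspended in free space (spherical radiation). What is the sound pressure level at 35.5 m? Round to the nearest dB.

L_p = L_w − 10·log₁₀(4π·r²) with r = 35.5 m.
4π·r² = 1.584e+04 m², 10·log₁₀ of that is 41.997 dB.
L_p = 86 − 41.997 = 44.00 dB.

44 dB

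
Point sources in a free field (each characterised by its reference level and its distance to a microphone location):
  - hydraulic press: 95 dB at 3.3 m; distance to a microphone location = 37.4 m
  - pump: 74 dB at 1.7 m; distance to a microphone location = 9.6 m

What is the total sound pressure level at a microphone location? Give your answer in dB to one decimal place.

Propagate each source to the receiver with L = L_ref − 20·log₁₀(r/r_ref), then add intensities.
hydraulic press: 95 − 20·log₁₀(37.4/3.3) = 95 − 21.09 = 73.91 dB.
pump: 74 − 20·log₁₀(9.6/1.7) = 74 − 15.04 = 58.96 dB.
Σ 10^(L/10) = 2.541e+07 → L_total = 10·log₁₀(2.541e+07) = 74.05 dB.

74.0 dB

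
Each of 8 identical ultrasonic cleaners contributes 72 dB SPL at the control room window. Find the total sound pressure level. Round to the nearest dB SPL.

With 8 equal, uncorrelated contributions the intensity is 8× that of one unit, giving a rise of 10·log₁₀ 8.
L_total = 72 + 10·log₁₀(8) = 72 + 9.031 = 81.03 dB SPL.

81 dB SPL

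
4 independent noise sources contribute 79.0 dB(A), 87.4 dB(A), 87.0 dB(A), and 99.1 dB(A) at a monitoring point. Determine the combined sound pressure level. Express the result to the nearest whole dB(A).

100 dB(A)

Incoherent sources combine by intensity addition: L_total = 10·log₁₀(Σ 10^(L_i/10)).
Σ 10^(L/10) = 10^(79.0/10) + 10^(87.4/10) + 10^(87.0/10) + 10^(99.1/10) = 9.258e+09.
L_total = 10·log₁₀(9.258e+09) = 99.67 dB(A).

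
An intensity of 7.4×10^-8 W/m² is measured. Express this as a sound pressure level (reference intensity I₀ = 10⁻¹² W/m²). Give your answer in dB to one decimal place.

48.7 dB

L = 10·log₁₀(I/I₀) = 10·log₁₀(7.4×10^-8/10⁻¹²) = 10·log₁₀(7.4×10^4).
L = 10·(0.8692 + 4) = 48.69 dB.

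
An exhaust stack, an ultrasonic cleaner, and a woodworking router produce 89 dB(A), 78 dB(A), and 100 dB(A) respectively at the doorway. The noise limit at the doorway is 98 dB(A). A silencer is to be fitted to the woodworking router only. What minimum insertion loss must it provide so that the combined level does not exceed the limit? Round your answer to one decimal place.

2.6 dB

Fixed contribution from the other sources: Σ 10^(L/10) = 10^(89/10) + 10^(78/10) = 8.574e+08 (89.33 dB(A)).
To meet 98 dB(A) overall, the treated woodworking router may contribute at most 10^(98/10) − 8.574e+08 = 5.452e+09, i.e. 97.37 dB(A).
Required insertion loss = 100 − 97.37 = 2.63 dB.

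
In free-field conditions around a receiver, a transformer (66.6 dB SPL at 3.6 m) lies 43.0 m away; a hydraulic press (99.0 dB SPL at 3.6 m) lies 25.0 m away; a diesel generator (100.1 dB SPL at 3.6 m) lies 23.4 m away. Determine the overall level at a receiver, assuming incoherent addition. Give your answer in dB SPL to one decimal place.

Propagate each source to the receiver with L = L_ref − 20·log₁₀(r/r_ref), then add intensities.
transformer: 66.6 − 20·log₁₀(43.0/3.6) = 66.6 − 21.54 = 45.06 dB SPL.
hydraulic press: 99.0 − 20·log₁₀(25.0/3.6) = 99.0 − 16.83 = 82.17 dB SPL.
diesel generator: 100.1 − 20·log₁₀(23.4/3.6) = 100.1 − 16.26 = 83.84 dB SPL.
Σ 10^(L/10) = 4.069e+08 → L_total = 10·log₁₀(4.069e+08) = 86.10 dB SPL.

86.1 dB SPL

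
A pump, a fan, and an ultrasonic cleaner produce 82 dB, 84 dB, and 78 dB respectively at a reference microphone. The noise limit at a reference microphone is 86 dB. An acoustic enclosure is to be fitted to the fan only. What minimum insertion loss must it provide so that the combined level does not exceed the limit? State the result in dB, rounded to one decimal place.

Fixed contribution from the other sources: Σ 10^(L/10) = 10^(82/10) + 10^(78/10) = 2.216e+08 (83.46 dB).
The limit corresponds to 10^(86/10) = 3.981e+08; subtracting the fixed part leaves 1.765e+08 for the fan, i.e. 82.47 dB.
So the fan must be reduced from 84 to 82.47 dB: IL = 1.53 dB.

1.5 dB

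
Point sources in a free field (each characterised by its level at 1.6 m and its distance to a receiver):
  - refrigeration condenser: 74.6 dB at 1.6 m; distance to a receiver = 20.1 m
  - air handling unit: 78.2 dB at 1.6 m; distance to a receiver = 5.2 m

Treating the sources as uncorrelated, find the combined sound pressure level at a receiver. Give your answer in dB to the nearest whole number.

Propagate each source to the receiver with L = L_ref − 20·log₁₀(r/r_ref), then add intensities.
refrigeration condenser: 74.6 − 20·log₁₀(20.1/1.6) = 74.6 − 21.98 = 52.62 dB.
air handling unit: 78.2 − 20·log₁₀(5.2/1.6) = 78.2 − 10.24 = 67.96 dB.
Σ 10^(L/10) = 6.438e+06 → L_total = 10·log₁₀(6.438e+06) = 68.09 dB.

68 dB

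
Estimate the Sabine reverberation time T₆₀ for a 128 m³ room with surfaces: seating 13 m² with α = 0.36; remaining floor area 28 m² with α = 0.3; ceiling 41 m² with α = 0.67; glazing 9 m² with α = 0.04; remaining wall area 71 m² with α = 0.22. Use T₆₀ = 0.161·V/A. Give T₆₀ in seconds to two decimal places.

Summing Sᵢαᵢ: 13·0.36 + 28·0.3 + 41·0.67 + 9·0.04 + 71·0.22 = 56.53 m².
T₆₀ = 0.161·V/A = 0.161·128/56.53 = 0.365 s.

0.36 s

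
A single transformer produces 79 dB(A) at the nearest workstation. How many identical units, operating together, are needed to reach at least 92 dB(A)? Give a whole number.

20

The shortfall is 92 − 79 = 13.0 dB, and N units add 10·log₁₀ N, so need 10·log₁₀ N ≥ 13.0.
N ≥ 10^(13.0/10) = 19.953, so N = 20.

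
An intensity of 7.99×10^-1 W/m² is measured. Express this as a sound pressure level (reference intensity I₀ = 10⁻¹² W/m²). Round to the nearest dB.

I/I₀ = 7.99×10^-1/10⁻¹² = 7.99×10^11, and L = 10·log₁₀(I/I₀).
L = 10·(0.9025 + 11) = 119.03 dB.

119 dB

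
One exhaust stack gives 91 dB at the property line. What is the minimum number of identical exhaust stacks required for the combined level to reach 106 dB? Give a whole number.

32

The shortfall is 106 − 91 = 15.0 dB, and N units add 10·log₁₀ N, so need 10·log₁₀ N ≥ 15.0.
N ≥ 10^(15.0/10) = 31.623, so N = 32.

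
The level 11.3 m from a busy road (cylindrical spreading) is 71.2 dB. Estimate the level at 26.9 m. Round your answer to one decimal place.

67.4 dB

Line-source attenuation: ΔL = 10·log₁₀(r₂/r₁) = 10·log₁₀(26.9/11.3) = 3.767 dB.
L₂ = 71.2 − 10·log₁₀(26.9/11.3) = 71.2 − 3.767 = 67.43 dB.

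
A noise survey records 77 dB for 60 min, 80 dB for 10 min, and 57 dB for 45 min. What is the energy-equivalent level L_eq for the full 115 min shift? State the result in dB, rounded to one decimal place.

L_eq = 10·log₁₀[(1/T)·Σ tᵢ·10^(Lᵢ/10)] with T = 115 min.
Σ tᵢ·10^(Lᵢ/10) = 60·10^(77/10) + 10·10^(80/10) + 45·10^(57/10) = 4.030e+09.
L_eq = 10·log₁₀(4.030e+09/115) = 75.45 dB.

75.4 dB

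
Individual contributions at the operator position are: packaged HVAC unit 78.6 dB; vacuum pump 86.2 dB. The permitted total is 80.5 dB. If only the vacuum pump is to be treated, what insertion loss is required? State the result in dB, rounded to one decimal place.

10.2 dB

Fixed contribution from the other source: Σ 10^(L/10) = 10^(78.6/10) = 7.244e+07 (78.60 dB).
To meet 80.5 dB overall, the treated vacuum pump may contribute at most 10^(80.5/10) − 7.244e+07 = 3.976e+07, i.e. 75.99 dB.
Required insertion loss = 86.2 − 75.99 = 10.21 dB.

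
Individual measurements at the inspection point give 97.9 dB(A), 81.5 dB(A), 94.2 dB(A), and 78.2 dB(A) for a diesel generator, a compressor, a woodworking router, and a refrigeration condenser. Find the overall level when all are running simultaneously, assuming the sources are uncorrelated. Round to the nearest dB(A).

100 dB(A)

For uncorrelated sources the intensities add, so convert each level to linear form, sum, and take 10·log₁₀ of the total.
Σ 10^(L/10) = 10^(97.9/10) + 10^(81.5/10) + 10^(94.2/10) + 10^(78.2/10) = 9.004e+09.
L_total = 10·log₁₀(9.004e+09) = 99.54 dB(A).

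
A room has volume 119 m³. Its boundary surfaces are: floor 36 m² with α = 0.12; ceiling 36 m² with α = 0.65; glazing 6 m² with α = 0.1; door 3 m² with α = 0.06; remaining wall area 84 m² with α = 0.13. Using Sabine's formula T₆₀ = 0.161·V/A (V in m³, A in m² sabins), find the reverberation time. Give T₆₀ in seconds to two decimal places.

A = Σ Sᵢαᵢ = 36·0.12 + 36·0.65 + 6·0.1 + 3·0.06 + 84·0.13 = 39.42 m².
T₆₀ = 0.161·V/A = 0.161·119/39.42 = 0.486 s.

0.49 s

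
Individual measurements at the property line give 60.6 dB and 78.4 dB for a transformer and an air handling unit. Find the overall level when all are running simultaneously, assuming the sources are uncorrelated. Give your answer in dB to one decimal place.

78.5 dB

For uncorrelated sources the intensities add, so convert each level to linear form, sum, and take 10·log₁₀ of the total.
Σ 10^(L/10) = 10^(60.6/10) + 10^(78.4/10) = 7.033e+07.
L_total = 10·log₁₀(7.033e+07) = 78.47 dB.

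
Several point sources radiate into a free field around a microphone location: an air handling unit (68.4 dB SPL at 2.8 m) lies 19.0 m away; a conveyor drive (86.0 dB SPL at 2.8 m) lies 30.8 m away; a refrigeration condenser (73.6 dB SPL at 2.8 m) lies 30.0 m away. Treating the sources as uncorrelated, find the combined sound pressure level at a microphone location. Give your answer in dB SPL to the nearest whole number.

66 dB SPL

First find each source's level at the receiver (point-source: −20·log₁₀(r/r_ref)), then combine on an intensity basis.
air handling unit: 68.4 − 20·log₁₀(19.0/2.8) = 68.4 − 16.63 = 51.77 dB SPL.
conveyor drive: 86.0 − 20·log₁₀(30.8/2.8) = 86.0 − 20.83 = 65.17 dB SPL.
refrigeration condenser: 73.6 − 20·log₁₀(30.0/2.8) = 73.6 − 20.60 = 53.00 dB SPL.
Σ 10^(L/10) = 3.640e+06 → L_total = 10·log₁₀(3.640e+06) = 65.61 dB SPL.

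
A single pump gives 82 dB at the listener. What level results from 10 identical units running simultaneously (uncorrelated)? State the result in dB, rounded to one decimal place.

N identical incoherent sources raise the level by 10·log₁₀ N.
L_total = 82 + 10·log₁₀(10) = 82 + 10.000 = 92.00 dB.

92.0 dB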